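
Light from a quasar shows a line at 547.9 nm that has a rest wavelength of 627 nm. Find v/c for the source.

0.134c

λ'/λ₀ = 0.8738 < 1 (blueshift), so the source is approaching.
λ'/λ₀ = √((1 − β)/(1 + β)) for an approaching source ⇒ β = (1 − r²)/(1 + r²) with r = λ'/λ₀.
β = (1 − 0.7636)/(1 + 0.7636) ≈ 0.134.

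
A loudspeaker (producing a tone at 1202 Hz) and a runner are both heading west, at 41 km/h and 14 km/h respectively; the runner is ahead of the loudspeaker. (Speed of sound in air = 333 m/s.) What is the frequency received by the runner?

41 km/h = 11.39 m/s; 14 km/h = 3.889 m/s.
The runner is ahead, so the loudspeaker is moving toward it while the runner is moving away from the loudspeaker.
Both move, so f' = f · (v − v_o)/(v − v_s).
f' = 1202 × (333 − 3.889)/(333 − 11.39) = 1202 × 329.11/321.61 ≈ 1230 Hz.

1230 Hz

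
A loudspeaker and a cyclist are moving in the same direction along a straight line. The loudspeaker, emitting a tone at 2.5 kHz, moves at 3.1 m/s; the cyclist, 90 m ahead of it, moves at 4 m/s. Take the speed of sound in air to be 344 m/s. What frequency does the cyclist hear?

2.49 kHz

The cyclist is ahead, so the loudspeaker is moving toward it while the cyclist is moving away from the loudspeaker.
Both move, so f' = f · (v − v_o)/(v − v_s).
f' = 2.5 × (344 − 4)/(344 − 3.1) = 2.5 × 340/340.9 ≈ 2.49 kHz.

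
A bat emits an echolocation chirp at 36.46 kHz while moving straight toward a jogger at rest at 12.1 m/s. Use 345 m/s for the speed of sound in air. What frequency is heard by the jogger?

Moving source, stationary observer: f' = f · v/(v − v_s) since the source is approaching.
f' = 36.46 × 345/(345 − 12.1) = 36.46 × 345/332.9 ≈ 37.8 kHz.

37.8 kHz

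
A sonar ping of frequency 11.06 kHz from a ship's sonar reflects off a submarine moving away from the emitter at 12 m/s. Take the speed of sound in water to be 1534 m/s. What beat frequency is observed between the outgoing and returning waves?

The submarine first receives the wave as a moving observer: f₁ = f₀ · (v − u)/v = 11.06 × (1534 − 12)/1534 ≈ 10.9735 kHz.
On reflection it acts as a source moving away from the stationary detector: f₂ = f₁ · v/(v + u) = 10.9735 × 1534/1546 ≈ 10.8883 kHz.
Equivalently f₂ = f₀ · (v − u)/(v + u).
Beat frequency (with f₀ = 11060 Hz): |f₂ − f₀| = 2u·f₀/(v + u) = 2 × 12 × 11060/1546 ≈ 172 Hz.

172 Hz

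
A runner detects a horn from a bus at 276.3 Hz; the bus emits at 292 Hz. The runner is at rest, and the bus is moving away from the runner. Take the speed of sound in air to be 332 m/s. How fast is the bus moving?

18.9 m/s

f' = f · v/(v + v_s) ⇒ v_s = v · |1 − f/f'|.
v_s = 332 × |1 − 292/276.3| = 332 × 0.05682 ≈ 18.9 m/s.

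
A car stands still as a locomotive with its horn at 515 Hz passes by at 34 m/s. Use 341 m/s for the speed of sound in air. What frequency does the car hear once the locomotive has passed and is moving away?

Receding: f₂ = f · v/(v + v_s) = 515 × 341/375 ≈ 468 Hz.

468 Hz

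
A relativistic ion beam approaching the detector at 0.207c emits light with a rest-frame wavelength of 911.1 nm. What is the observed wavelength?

738.5 nm

Relativistic Doppler for wavelength: λ' = λ₀ · √((1 − β)/(1 + β)).
λ' = 911.1 × √(0.7930/1.2070) = 911.1 × 0.81056 ≈ 738.5 nm.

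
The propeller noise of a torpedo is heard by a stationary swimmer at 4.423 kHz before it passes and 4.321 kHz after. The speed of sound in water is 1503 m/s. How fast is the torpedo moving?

17.5 m/s

f₁/f₂ = (v + v_s)/(v − v_s), so v_s = v · (f₁ − f₂)/(f₁ + f₂).
v_s = 1503 × (4.423 − 4.321)/(4.423 + 4.321) = 1503 × 0.102/8.744 ≈ 17.5 m/s.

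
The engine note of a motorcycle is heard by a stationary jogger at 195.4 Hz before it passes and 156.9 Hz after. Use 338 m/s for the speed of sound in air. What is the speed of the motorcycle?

f₁/f₂ = (v + v_s)/(v − v_s), so v_s = v · (f₁ − f₂)/(f₁ + f₂).
v_s = 338 × (195.4 − 156.9)/(195.4 + 156.9) = 338 × 38.5/352.3 ≈ 37 m/s.

37 m/s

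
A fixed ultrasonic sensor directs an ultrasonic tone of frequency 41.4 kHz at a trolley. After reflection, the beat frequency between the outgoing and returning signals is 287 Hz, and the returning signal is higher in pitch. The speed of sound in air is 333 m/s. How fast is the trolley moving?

1.15 m/s

Double Doppler shift off a moving reflector: f₂ = f₀ · (v + u)/(v − u) (u > 0 toward emitter).
Returning signal is higher, so f₂ = f₀ + Δf = 41400 + 287 = 41687 Hz.
Rearranging, u = v · (f₂ − f₀)/(f₂ + f₀) = 333 × 287/83087 ≈ 1.15 m/s.
So the trolley is moving at 1.15 m/s toward the emitter.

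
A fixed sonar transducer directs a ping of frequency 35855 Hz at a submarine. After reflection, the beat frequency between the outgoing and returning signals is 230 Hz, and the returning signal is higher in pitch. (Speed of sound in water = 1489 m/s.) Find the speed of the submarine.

Double Doppler shift off a moving reflector: f₂ = f₀ · (v + u)/(v − u) (u > 0 toward emitter).
Returning signal is higher, so f₂ = f₀ + Δf = 35855 + 230 = 36085 Hz.
Rearranging, u = v · (f₂ − f₀)/(f₂ + f₀) = 1489 × 230/71940 ≈ 4.8 m/s.
So the submarine is moving at 4.8 m/s toward the emitter.

4.8 m/s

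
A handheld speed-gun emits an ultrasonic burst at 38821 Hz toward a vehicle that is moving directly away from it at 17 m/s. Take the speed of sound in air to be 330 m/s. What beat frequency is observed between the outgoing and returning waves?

At the vehicle (a moving observer), f₁ = f₀ · (v − u)/v = 38821 × 313/330 ≈ 36821 Hz.
The reflection then acts as a moving source: f₂ = f₁ · v/(v + u) ≈ 35017 Hz.
Equivalently f₂ = f₀ · (v − u)/(v + u).
Beat frequency: |f₂ − f₀| = 2u·f₀/(v + u) = 2 × 17 × 38821/347 ≈ 3804 Hz.

3804 Hz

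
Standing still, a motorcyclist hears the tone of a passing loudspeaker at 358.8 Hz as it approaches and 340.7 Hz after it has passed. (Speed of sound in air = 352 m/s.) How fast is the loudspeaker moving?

9.1 m/s

f₁/f₂ = (v + v_s)/(v − v_s), so v_s = v · (f₁ − f₂)/(f₁ + f₂).
v_s = 352 × (358.8 − 340.7)/(358.8 + 340.7) = 352 × 18.1/699.5 ≈ 9.1 m/s.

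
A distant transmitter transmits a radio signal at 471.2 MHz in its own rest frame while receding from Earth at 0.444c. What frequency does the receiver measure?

Relativistic Doppler for frequency: f' = f₀ · √((1 − β)/(1 + β)).
f' = 471.2 × √(0.5560/1.4440) = 471.2 × 0.62052 ≈ 292.4 MHz.

292.4 MHz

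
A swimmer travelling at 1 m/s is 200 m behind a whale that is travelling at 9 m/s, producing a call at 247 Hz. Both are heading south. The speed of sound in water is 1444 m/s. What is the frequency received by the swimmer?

The swimmer is behind, so the whale is moving away from it while the swimmer is moving toward the whale.
Both move, so f' = f · (v + v_o)/(v + v_s).
f' = 247 × (1444 + 1)/(1444 + 9) = 247 × 1445/1453 ≈ 246 Hz.

246 Hz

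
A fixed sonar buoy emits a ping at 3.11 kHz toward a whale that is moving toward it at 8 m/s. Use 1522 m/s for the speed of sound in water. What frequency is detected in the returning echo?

3.14 kHz

The whale first receives the wave as a moving observer: f₁ = f₀ · (v + u)/v = 3.11 × (1522 + 8)/1522 ≈ 3.13 kHz.
On reflection it acts as a source moving toward the stationary detector: f₂ = f₁ · v/(v − u) = 3.13 × 1522/1514 ≈ 3.14 kHz.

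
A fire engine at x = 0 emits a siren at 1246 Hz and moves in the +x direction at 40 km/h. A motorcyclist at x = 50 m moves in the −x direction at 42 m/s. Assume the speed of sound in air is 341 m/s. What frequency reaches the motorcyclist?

1447 Hz

40 km/h = 11.11 m/s.
The observer lies on the +x side, so the source is heading toward the observer and the observer is heading toward the source.
General Doppler shift: f' = f · (v + v_o)/(v − v_s).
f' = 1246 × (341 + 42)/(341 − 11.11) = 1246 × 383/329.89 ≈ 1447 Hz.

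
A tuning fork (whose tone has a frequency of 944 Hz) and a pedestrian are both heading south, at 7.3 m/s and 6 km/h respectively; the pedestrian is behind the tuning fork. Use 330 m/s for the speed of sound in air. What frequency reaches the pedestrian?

6 km/h = 1.667 m/s.
The pedestrian is behind, so the tuning fork is moving away from it while the pedestrian is moving toward the tuning fork.
Both move, so f' = f · (v + v_o)/(v + v_s).
f' = 944 × (330 + 1.667)/(330 + 7.3) = 944 × 331.67/337.3 ≈ 928 Hz.

928 Hz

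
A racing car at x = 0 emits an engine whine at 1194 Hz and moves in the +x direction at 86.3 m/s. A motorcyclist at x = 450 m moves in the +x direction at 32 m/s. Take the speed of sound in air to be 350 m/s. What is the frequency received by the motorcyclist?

The observer lies on the +x side, so the source is heading toward the observer and the observer is heading away from the source.
Both move, so f' = f · (v − v_o)/(v − v_s).
f' = 1194 × (350 − 32)/(350 − 86.3) = 1194 × 318/263.7 ≈ 1440 Hz.

1440 Hz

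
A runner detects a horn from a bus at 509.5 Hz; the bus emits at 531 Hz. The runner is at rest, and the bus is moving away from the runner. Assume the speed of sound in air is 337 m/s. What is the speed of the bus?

14.2 m/s

f' = f · v/(v + v_s) ⇒ v_s = v · |1 − f/f'|.
v_s = 337 × |1 − 531/509.5| = 337 × 0.0422 ≈ 14.2 m/s.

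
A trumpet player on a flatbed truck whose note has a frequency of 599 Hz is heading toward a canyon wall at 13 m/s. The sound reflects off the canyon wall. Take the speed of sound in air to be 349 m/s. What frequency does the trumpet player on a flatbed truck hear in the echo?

645 Hz

The canyon wall receives the sound from a moving source: f₁ = f₀ · v/(v − v_e) = 599 × 349/336 ≈ 622 Hz.
On the return leg the trumpet player on a flatbed truck is a moving observer: f₂ = f₁ · (v + v_e)/v = 622 × 362/349 ≈ 645 Hz.
Equivalently f₂ = f₀ · (v + v_e)/(v − v_e).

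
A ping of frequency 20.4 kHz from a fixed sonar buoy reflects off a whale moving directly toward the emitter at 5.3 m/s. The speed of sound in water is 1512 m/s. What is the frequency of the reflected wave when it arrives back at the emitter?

20.5 kHz

The whale first receives the wave as a moving observer: f₁ = f₀ · (v + u)/v = 20.4 × (1512 + 5.3)/1512 ≈ 20.5 kHz.
The reflection then acts as a moving source: f₂ = f₁ · v/(v − u) ≈ 20.5 kHz.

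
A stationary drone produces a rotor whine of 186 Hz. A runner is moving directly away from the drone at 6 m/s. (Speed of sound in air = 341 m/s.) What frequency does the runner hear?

Only the observer moves, away from the source, so f' = f · (v − v_o)/v.
f' = 186 × (341 − 6)/341 = 186 × 335/341 ≈ 183 Hz.

183 Hz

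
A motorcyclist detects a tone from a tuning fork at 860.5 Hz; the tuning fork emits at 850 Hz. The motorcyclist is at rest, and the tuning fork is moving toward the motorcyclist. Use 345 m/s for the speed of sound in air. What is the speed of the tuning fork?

f' = f · v/(v − v_s) ⇒ v_s = v · |1 − f/f'|.
v_s = 345 × |1 − 850/860.5| = 345 × 0.0122 ≈ 4.2 m/s.

4.2 m/s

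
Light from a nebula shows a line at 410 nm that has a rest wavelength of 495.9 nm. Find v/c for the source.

λ'/λ₀ = 0.8268 < 1 (blueshift), so the source is approaching.
λ'/λ₀ = √((1 − β)/(1 + β)) for an approaching source ⇒ β = (1 − r²)/(1 + r²) with r = λ'/λ₀.
β = (1 − 0.6836)/(1 + 0.6836) ≈ 0.188.

0.188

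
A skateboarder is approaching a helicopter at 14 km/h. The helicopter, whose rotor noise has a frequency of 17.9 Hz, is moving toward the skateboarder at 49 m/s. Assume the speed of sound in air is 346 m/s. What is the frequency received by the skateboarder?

14 km/h = 3.889 m/s.
With source approaching and observer approaching, f' = f · (v + v_o)/(v − v_s).
f' = 17.9 × (346 + 3.889)/(346 − 49) = 17.9 × 349.89/297 ≈ 21.1 Hz.

21.1 Hz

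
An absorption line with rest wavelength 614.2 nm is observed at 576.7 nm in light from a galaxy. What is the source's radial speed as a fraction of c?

λ'/λ₀ = 0.9389 < 1 (blueshift), so the source is approaching.
λ'/λ₀ = √((1 − β)/(1 + β)) for an approaching source ⇒ β = (1 − r²)/(1 + r²) with r = λ'/λ₀.
β = (1 − 0.8816)/(1 + 0.8816) ≈ 0.063.

0.063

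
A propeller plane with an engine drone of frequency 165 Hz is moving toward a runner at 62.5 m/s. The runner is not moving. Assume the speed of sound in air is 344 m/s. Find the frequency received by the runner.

With the source moving toward a stationary observer, f' = f · v/(v − v_s).
f' = 165 × 344/(344 − 62.5) = 165 × 344/281.5 ≈ 202 Hz.

202 Hz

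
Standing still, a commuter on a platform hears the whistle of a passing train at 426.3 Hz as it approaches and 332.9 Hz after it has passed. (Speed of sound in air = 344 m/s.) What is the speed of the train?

42 m/s

f₁/f₂ = (v + v_s)/(v − v_s), so v_s = v · (f₁ − f₂)/(f₁ + f₂).
v_s = 344 × (426.3 − 332.9)/(426.3 + 332.9) = 344 × 93.4/759.2 ≈ 42 m/s.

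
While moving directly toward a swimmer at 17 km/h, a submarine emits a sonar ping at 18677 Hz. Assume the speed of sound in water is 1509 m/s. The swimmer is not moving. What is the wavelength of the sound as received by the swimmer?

17 km/h = 4.722 m/s.
Only the source moves, toward the listener, so f' = f · v/(v − v_s).
f' = 18677 × 1509/(1509 − 4.722) ≈ 18736 Hz.
λ' = v/f' = 1509/18735.6 ≈ 8.1 cm.

8.1 cm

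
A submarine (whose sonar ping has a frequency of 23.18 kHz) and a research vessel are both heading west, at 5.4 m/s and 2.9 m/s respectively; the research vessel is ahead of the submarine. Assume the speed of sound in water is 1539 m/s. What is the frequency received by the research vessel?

The research vessel is ahead, so the submarine is moving toward it while the research vessel is moving away from the submarine.
Both move, so f' = f · (v − v_o)/(v − v_s).
f' = 23.18 × (1539 − 2.9)/(1539 − 5.4) = 23.18 × 1536.1/1533.6 ≈ 23.2 kHz.

23.2 kHz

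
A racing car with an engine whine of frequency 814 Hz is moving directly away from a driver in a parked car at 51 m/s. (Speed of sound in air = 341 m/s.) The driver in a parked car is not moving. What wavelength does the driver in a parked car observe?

48.2 cm

Moving source, stationary observer: f' = f · v/(v + v_s) since the source is receding.
f' = 814 × 341/(341 + 51) ≈ 708 Hz.
λ' = v/f' = 341/708.097 ≈ 48.2 cm.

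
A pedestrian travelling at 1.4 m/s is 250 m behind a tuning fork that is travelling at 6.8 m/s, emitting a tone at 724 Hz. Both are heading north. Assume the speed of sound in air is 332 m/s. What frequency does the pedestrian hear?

The pedestrian is behind, so the tuning fork is moving away from it while the pedestrian is moving toward the tuning fork.
With source receding and observer approaching, f' = f · (v + v_o)/(v + v_s).
f' = 724 × (332 + 1.4)/(332 + 6.8) = 724 × 333.4/338.8 ≈ 712 Hz.

712 Hz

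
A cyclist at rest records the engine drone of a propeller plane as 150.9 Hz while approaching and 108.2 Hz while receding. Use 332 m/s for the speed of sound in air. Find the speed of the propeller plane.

55 m/s

f₁/f₂ = (v + v_s)/(v − v_s), so v_s = v · (f₁ − f₂)/(f₁ + f₂).
v_s = 332 × (150.9 − 108.2)/(150.9 + 108.2) = 332 × 42.7/259.1 ≈ 55 m/s.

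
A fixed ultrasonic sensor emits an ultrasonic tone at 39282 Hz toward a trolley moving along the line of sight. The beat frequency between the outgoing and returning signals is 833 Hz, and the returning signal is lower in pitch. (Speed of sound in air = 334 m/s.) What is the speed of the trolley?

Double Doppler shift off a moving reflector: f₂ = f₀ · (v + u)/(v − u) (u > 0 toward emitter).
Returning signal is lower, so f₂ = f₀ − Δf = 39282 − 833 = 38449 Hz.
Rearranging, u = v · (f₂ − f₀)/(f₂ + f₀) = 334 × -833/77731 ≈ -3.6 m/s.
So the trolley is moving at 3.6 m/s away from the emitter.

3.6 m/s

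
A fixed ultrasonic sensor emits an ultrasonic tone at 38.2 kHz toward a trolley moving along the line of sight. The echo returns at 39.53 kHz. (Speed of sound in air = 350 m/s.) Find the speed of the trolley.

Double Doppler shift off a moving reflector: f₂ = f₀ · (v + u)/(v − u) (u > 0 toward emitter).
Rearranging, u = v · (f₂ − f₀)/(f₂ + f₀) = 350 × 1.33/77.73 ≈ 6.0 m/s.
So the trolley is moving at 6.0 m/s toward the emitter.

6.0 m/s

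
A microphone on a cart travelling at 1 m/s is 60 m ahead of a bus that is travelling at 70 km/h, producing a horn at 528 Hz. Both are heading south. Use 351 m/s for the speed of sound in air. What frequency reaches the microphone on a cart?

557 Hz

70 km/h = 19.44 m/s.
The microphone on a cart is ahead, so the bus is moving toward it while the microphone on a cart is moving away from the bus.
Both move, so f' = f · (v − v_o)/(v − v_s).
f' = 528 × (351 − 1)/(351 − 19.44) = 528 × 350/331.56 ≈ 557 Hz.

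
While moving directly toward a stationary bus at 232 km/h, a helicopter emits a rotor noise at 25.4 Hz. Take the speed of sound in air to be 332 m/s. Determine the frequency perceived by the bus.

232 km/h = 64.44 m/s.
Moving source, stationary observer: f' = f · v/(v − v_s) since the source is approaching.
f' = 25.4 × 332/(332 − 64.44) = 25.4 × 332/267.6 ≈ 31.5 Hz.

31.5 Hz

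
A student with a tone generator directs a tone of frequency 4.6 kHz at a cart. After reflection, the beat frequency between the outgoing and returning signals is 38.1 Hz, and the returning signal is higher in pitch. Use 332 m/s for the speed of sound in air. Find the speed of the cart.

Double Doppler shift off a moving reflector: f₂ = f₀ · (v + u)/(v − u) (u > 0 toward emitter).
Returning signal is higher, so f₂ = f₀ + Δf = 4600 + 38.1 = 4638.1 Hz.
Rearranging, u = v · (f₂ − f₀)/(f₂ + f₀) = 332 × 38.1/9238.1 ≈ 1.37 m/s.
So the cart is moving at 1.37 m/s toward the emitter.

1.37 m/s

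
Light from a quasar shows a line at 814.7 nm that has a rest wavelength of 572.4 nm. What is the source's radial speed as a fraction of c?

λ'/λ₀ = 1.4233 > 1 (redshift), so the source is receding.
λ'/λ₀ = √((1 + β)/(1 − β)) for a receding source ⇒ β = (r² − 1)/(r² + 1) with r = λ'/λ₀.
β = (2.0258 − 1)/(2.0258 + 1) ≈ 0.339.

0.339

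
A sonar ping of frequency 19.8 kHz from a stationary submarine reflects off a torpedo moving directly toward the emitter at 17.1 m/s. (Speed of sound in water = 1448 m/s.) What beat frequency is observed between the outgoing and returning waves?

473 Hz

The torpedo first receives the wave as a moving observer: f₁ = f₀ · (v + u)/v = 19.8 × (1448 + 17.1)/1448 ≈ 20.034 kHz.
On reflection it acts as a source moving toward the stationary detector: f₂ = f₁ · v/(v − u) = 20.034 × 1448/1430.9 ≈ 20.273 kHz.
Equivalently f₂ = f₀ · (v + u)/(v − u).
Beat frequency (with f₀ = 19800 Hz): |f₂ − f₀| = 2u·f₀/(v − u) = 2 × 17.1 × 19800/1430.9 ≈ 473 Hz.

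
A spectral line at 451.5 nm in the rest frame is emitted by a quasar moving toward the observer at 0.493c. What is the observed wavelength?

Relativistic Doppler for wavelength: λ' = λ₀ · √((1 − β)/(1 + β)).
λ' = 451.5 × √(0.5070/1.4930) = 451.5 × 0.58274 ≈ 263.1 nm.

263.1 nm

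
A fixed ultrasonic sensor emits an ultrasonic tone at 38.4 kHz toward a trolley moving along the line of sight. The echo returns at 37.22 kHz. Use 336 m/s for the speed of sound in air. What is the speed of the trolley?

Double Doppler shift off a moving reflector: f₂ = f₀ · (v + u)/(v − u) (u > 0 toward emitter).
Rearranging, u = v · (f₂ − f₀)/(f₂ + f₀) = 336 × -1.18/75.62 ≈ -5.2 m/s.
So the trolley is moving at 5.2 m/s away from the emitter.

5.2 m/s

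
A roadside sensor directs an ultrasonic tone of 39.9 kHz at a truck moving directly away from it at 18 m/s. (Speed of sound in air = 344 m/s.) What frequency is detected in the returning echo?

The truck first receives the wave as a moving observer: f₁ = f₀ · (v − u)/v = 39.9 × (344 − 18)/344 ≈ 37.8 kHz.
The reflection then acts as a moving source: f₂ = f₁ · v/(v + u) ≈ 35.9 kHz.

35.9 kHz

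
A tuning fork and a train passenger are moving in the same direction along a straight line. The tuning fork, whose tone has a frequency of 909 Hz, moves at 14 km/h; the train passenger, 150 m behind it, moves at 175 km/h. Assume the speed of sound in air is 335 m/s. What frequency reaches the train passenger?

14 km/h = 3.889 m/s; 175 km/h = 48.61 m/s.
The train passenger is behind, so the tuning fork is moving away from it while the train passenger is moving toward the tuning fork.
Both move, so f' = f · (v + v_o)/(v + v_s).
f' = 909 × (335 + 48.61)/(335 + 3.889) = 909 × 383.61/338.89 ≈ 1029 Hz.

1029 Hz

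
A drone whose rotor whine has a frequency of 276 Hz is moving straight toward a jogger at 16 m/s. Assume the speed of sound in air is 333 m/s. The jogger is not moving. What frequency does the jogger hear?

Moving source, stationary observer: f' = f · v/(v − v_s) since the source is approaching.
f' = 276 × 333/(333 − 16) = 276 × 333/317 ≈ 290 Hz.

290 Hz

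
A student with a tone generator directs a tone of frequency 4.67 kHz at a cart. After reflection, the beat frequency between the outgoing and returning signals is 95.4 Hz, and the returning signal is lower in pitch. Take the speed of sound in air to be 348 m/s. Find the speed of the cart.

3.6 m/s

Double Doppler shift off a moving reflector: f₂ = f₀ · (v + u)/(v − u) (u > 0 toward emitter).
Returning signal is lower, so f₂ = f₀ − Δf = 4670 − 95.4 = 4574.6 Hz.
Rearranging, u = v · (f₂ − f₀)/(f₂ + f₀) = 348 × -95.4/9244.6 ≈ -3.6 m/s.
So the cart is moving at 3.6 m/s away from the emitter.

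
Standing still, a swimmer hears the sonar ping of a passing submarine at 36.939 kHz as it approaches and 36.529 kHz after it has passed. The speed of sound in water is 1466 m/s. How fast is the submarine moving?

f₁/f₂ = (v + v_s)/(v − v_s), so v_s = v · (f₁ − f₂)/(f₁ + f₂).
v_s = 1466 × (36.939 − 36.529)/(36.939 + 36.529) = 1466 × 0.410/73.468 ≈ 8.2 m/s.

8.2 m/s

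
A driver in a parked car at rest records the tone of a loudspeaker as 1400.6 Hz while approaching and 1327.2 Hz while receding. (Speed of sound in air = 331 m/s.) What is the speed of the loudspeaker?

8.9 m/s

f₁/f₂ = (v + v_s)/(v − v_s), so v_s = v · (f₁ − f₂)/(f₁ + f₂).
v_s = 331 × (1400.6 − 1327.2)/(1400.6 + 1327.2) = 331 × 73.4/2727.8 ≈ 8.9 m/s.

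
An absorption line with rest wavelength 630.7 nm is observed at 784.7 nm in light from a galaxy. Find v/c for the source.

λ'/λ₀ = 1.2442 > 1 (redshift), so the source is receding.
λ'/λ₀ = √((1 + β)/(1 − β)) for a receding source ⇒ β = (r² − 1)/(r² + 1) with r = λ'/λ₀.
β = (1.5480 − 1)/(1.5480 + 1) ≈ 0.215.

0.215c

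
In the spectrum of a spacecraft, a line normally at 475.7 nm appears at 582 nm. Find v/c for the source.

λ'/λ₀ = 1.2235 > 1 (redshift), so the source is receding.
λ'/λ₀ = √((1 + β)/(1 − β)) for a receding source ⇒ β = (r² − 1)/(r² + 1) with r = λ'/λ₀.
β = (1.4969 − 1)/(1.4969 + 1) ≈ 0.199.

0.199c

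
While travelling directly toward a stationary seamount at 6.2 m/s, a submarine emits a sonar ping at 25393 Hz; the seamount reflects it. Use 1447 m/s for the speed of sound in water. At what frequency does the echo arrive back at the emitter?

The seamount receives the sound from a moving source: f₁ = f₀ · v/(v − v_e) = 25393 × 1447/1440.8 ≈ 25502 Hz.
On the return leg the submarine is a moving observer: f₂ = f₁ · (v + v_e)/v = 25502 × 1453.2/1447 ≈ 25612 Hz.

25612 Hz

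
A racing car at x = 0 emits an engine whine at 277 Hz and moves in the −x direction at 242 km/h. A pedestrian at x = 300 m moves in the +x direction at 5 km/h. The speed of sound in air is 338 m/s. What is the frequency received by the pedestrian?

242 km/h = 67.22 m/s; 5 km/h = 1.389 m/s.
The observer lies on the +x side, so the source is heading away from the observer and the observer is heading away from the source.
General Doppler shift: f' = f · (v − v_o)/(v + v_s).
f' = 277 × (338 − 1.389)/(338 + 67.22) = 277 × 336.61/405.22 ≈ 230 Hz.

230 Hz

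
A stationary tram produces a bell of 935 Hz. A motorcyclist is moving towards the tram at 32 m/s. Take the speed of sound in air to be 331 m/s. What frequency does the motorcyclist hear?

1025 Hz

Only the observer moves, toward the source, so f' = f · (v + v_o)/v.
f' = 935 × (331 + 32)/331 = 935 × 363/331 ≈ 1025 Hz.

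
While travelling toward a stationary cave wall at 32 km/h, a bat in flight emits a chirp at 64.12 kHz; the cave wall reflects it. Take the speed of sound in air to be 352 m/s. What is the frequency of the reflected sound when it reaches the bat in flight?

67.4 kHz

32 km/h = 8.889 m/s.
The cave wall receives the sound from a moving source: f₁ = f₀ · v/(v − v_e) = 64.12 × 352/343.11 ≈ 65.8 kHz.
On the return leg the bat in flight is a moving observer: f₂ = f₁ · (v + v_e)/v = 65.8 × 360.89/352 ≈ 67.4 kHz.
Equivalently f₂ = f₀ · (v + v_e)/(v − v_e).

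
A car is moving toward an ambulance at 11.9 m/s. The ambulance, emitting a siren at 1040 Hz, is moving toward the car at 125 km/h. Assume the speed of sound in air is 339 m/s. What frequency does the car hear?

125 km/h = 34.72 m/s.
General Doppler shift: f' = f · (v + v_o)/(v − v_s).
f' = 1040 × (339 + 11.9)/(339 − 34.72) = 1040 × 350.9/304.28 ≈ 1199 Hz.

1199 Hz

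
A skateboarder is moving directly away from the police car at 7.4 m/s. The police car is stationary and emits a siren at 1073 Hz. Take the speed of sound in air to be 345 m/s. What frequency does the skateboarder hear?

1050 Hz

Moving observer, stationary source: f' = f · (v − v_o)/v.
f' = 1073 × (345 − 7.4)/345 = 1073 × 337.6/345 ≈ 1050 Hz.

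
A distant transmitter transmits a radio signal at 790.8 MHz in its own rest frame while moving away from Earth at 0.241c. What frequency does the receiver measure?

Relativistic Doppler for frequency: f' = f₀ · √((1 − β)/(1 + β)).
f' = 790.8 × √(0.7590/1.2410) = 790.8 × 0.78205 ≈ 618.4 MHz.

618.4 MHz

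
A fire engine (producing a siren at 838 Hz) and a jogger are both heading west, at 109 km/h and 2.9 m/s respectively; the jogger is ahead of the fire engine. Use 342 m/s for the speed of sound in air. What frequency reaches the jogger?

109 km/h = 30.28 m/s.
The jogger is ahead, so the fire engine is moving toward it while the jogger is moving away from the fire engine.
General Doppler shift: f' = f · (v − v_o)/(v − v_s).
f' = 838 × (342 − 2.9)/(342 − 30.28) = 838 × 339.1/311.72 ≈ 912 Hz.

912 Hz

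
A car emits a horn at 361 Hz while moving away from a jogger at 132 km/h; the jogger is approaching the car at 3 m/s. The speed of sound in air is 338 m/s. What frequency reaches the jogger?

132 km/h = 36.67 m/s.
With source receding and observer approaching, f' = f · (v + v_o)/(v + v_s).
f' = 361 × (338 + 3)/(338 + 36.67) = 361 × 341/374.67 ≈ 329 Hz.

329 Hz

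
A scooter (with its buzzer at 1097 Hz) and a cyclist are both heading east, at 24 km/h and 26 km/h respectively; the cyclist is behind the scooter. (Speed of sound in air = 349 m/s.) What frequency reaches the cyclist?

1099 Hz

24 km/h = 6.667 m/s; 26 km/h = 7.222 m/s.
The cyclist is behind, so the scooter is moving away from it while the cyclist is moving toward the scooter.
With source receding and observer approaching, f' = f · (v + v_o)/(v + v_s).
f' = 1097 × (349 + 7.222)/(349 + 6.667) = 1097 × 356.22/355.67 ≈ 1099 Hz.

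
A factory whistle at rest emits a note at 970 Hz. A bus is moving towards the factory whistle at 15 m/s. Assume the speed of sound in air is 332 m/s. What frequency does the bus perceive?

1014 Hz

Only the observer moves, toward the source, so f' = f · (v + v_o)/v.
f' = 970 × (332 + 15)/332 = 970 × 347/332 ≈ 1014 Hz.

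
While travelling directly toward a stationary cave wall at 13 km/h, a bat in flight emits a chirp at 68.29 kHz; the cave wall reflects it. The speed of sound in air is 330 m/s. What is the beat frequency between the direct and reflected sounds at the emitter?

13 km/h = 3.611 m/s.
The cave wall receives the sound from a moving source: f₁ = f₀ · v/(v − v_e) = 68.29 × 330/326.39 ≈ 69.046 kHz.
On the return leg the bat in flight is a moving observer: f₂ = f₁ · (v + v_e)/v = 69.046 × 333.61/330 ≈ 69.801 kHz.
Equivalently f₂ = f₀ · (v + v_e)/(v − v_e).
Beat against the emitted tone (with f₀ = 68290 Hz): |f₂ − f₀| = 2v_e·f₀/(v − v_e) = 2 × 3.611 × 68290/326.39 ≈ 1511 Hz.

1511 Hz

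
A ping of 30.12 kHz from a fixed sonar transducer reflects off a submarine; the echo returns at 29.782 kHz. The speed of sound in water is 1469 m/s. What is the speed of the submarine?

8.3 m/s

Double Doppler shift off a moving reflector: f₂ = f₀ · (v + u)/(v − u) (u > 0 toward emitter).
Rearranging, u = v · (f₂ − f₀)/(f₂ + f₀) = 1469 × -0.338/59.902 ≈ -8.3 m/s.
So the submarine is moving at 8.3 m/s away from the emitter.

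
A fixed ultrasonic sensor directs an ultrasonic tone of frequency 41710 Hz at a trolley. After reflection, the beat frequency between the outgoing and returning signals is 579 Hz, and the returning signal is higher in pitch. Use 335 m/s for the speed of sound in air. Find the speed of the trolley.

2.31 m/s

Double Doppler shift off a moving reflector: f₂ = f₀ · (v + u)/(v − u) (u > 0 toward emitter).
Returning signal is higher, so f₂ = f₀ + Δf = 41710 + 579 = 42289 Hz.
Rearranging, u = v · (f₂ − f₀)/(f₂ + f₀) = 335 × 579/83999 ≈ 2.31 m/s.
So the trolley is moving at 2.31 m/s toward the emitter.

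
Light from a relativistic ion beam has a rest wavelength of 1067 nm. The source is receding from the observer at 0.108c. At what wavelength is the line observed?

Relativistic Doppler for wavelength: λ' = λ₀ · √((1 + β)/(1 − β)).
λ' = 1067 × √(1.1080/0.8920) = 1067 × 1.11452 ≈ 1189.2 nm.

1189.2 nm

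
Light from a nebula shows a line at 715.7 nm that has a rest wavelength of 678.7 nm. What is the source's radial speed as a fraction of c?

0.053c

λ'/λ₀ = 1.0545 > 1 (redshift), so the source is receding.
λ'/λ₀ = √((1 + β)/(1 − β)) for a receding source ⇒ β = (r² − 1)/(r² + 1) with r = λ'/λ₀.
β = (1.1120 − 1)/(1.1120 + 1) ≈ 0.053.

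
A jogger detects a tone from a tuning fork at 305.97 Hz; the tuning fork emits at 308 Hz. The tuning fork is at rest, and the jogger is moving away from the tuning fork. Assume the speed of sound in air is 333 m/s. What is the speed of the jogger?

f' = f · (v − v_o)/v ⇒ v_o = v · |f'/f − 1|.
v_o = 333 × |305.97/308 − 1| = 333 × 0.006591 ≈ 2.19 m/s.

2.19 m/s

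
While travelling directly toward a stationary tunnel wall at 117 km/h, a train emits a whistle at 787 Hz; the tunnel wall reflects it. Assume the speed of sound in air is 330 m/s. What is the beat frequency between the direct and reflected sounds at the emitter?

117 km/h = 32.5 m/s.
The tunnel wall receives the sound from a moving source: f₁ = f₀ · v/(v − v_e) = 787 × 330/297.5 ≈ 873.0 Hz.
On the return leg the train is a moving observer: f₂ = f₁ · (v + v_e)/v = 873.0 × 362.5/330 ≈ 958.9 Hz.
Equivalently f₂ = f₀ · (v + v_e)/(v − v_e).
Beat against the emitted tone: |f₂ − f₀| = 2v_e·f₀/(v − v_e) = 2 × 32.5 × 787/297.5 ≈ 172 Hz.

172 Hz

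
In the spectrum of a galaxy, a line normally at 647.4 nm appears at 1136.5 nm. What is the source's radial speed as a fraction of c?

0.510

λ'/λ₀ = 1.7555 > 1 (redshift), so the source is receding.
λ'/λ₀ = √((1 + β)/(1 − β)) for a receding source ⇒ β = (r² − 1)/(r² + 1) with r = λ'/λ₀.
β = (3.0817 − 1)/(3.0817 + 1) ≈ 0.510.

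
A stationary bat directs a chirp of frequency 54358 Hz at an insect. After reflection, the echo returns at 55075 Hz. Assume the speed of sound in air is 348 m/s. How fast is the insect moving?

Double Doppler shift off a moving reflector: f₂ = f₀ · (v + u)/(v − u) (u > 0 toward emitter).
Rearranging, u = v · (f₂ − f₀)/(f₂ + f₀) = 348 × 717/109433 ≈ 2.28 m/s.
So the insect is moving at 2.28 m/s toward the emitter.

2.28 m/s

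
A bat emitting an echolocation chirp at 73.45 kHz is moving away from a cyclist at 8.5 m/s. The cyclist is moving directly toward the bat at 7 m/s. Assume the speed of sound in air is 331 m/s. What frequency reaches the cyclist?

Both move, so f' = f · (v + v_o)/(v + v_s).
f' = 73.45 × (331 + 7)/(331 + 8.5) = 73.45 × 338/339.5 ≈ 73.1 kHz.

73.1 kHz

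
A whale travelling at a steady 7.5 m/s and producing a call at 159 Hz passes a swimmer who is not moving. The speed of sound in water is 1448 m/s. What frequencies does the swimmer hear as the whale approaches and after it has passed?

160 Hz approaching; 158 Hz receding

Approaching: f₁ = f · v/(v − v_s) = 159 × 1448/1440.5 ≈ 160 Hz.
Receding: f₂ = f · v/(v + v_s) = 159 × 1448/1455.5 ≈ 158 Hz.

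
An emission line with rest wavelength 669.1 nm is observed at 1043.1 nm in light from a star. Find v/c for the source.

0.417

λ'/λ₀ = 1.5590 > 1 (redshift), so the source is receding.
λ'/λ₀ = √((1 + β)/(1 − β)) for a receding source ⇒ β = (r² − 1)/(r² + 1) with r = λ'/λ₀.
β = (2.4304 − 1)/(2.4304 + 1) ≈ 0.417.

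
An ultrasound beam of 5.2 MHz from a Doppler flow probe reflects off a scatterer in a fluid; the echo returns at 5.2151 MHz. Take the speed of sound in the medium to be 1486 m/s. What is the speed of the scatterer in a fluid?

2.15 m/s

Double Doppler shift off a moving reflector: f₂ = f₀ · (v + u)/(v − u) (u > 0 toward emitter).
Rearranging, u = v · (f₂ − f₀)/(f₂ + f₀) = 1486 × 0.0151/10.4151 ≈ 2.15 m/s.
So the scatterer in a fluid is moving at 2.15 m/s toward the emitter.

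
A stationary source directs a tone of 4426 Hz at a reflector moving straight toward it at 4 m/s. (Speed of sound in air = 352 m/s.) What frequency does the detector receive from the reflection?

The reflector first receives the wave as a moving observer: f₁ = f₀ · (v + u)/v = 4426 × (352 + 4)/352 ≈ 4476 Hz.
On reflection it acts as a source moving toward the stationary detector: f₂ = f₁ · v/(v − u) = 4476 × 352/348 ≈ 4528 Hz.

4528 Hz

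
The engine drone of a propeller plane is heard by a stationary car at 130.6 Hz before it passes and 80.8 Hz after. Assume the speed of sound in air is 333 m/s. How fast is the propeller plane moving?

78 m/s

f₁/f₂ = (v + v_s)/(v − v_s), so v_s = v · (f₁ − f₂)/(f₁ + f₂).
v_s = 333 × (130.6 − 80.8)/(130.6 + 80.8) = 333 × 49.8/211.4 ≈ 78 m/s.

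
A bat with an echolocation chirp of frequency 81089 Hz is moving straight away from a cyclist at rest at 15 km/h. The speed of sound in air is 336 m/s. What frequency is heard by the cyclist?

15 km/h = 4.167 m/s.
Moving source, stationary observer: f' = f · v/(v + v_s) since the source is receding.
f' = 81089 × 336/(336 + 4.167) = 81089 × 336/340.2 ≈ 80096 Hz.

80096 Hz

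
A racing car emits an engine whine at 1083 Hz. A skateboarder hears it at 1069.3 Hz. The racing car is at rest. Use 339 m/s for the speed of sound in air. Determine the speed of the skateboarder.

4.3 m/s

f' < f, so the skateboarder is receding.
f' = f · (v − v_o)/v ⇒ v_o = v · |f'/f − 1|.
v_o = 339 × |1069.3/1083 − 1| = 339 × 0.01265 ≈ 4.3 m/s.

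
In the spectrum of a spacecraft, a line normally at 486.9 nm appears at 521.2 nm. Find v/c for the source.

λ'/λ₀ = 1.0704 > 1 (redshift), so the source is receding.
λ'/λ₀ = √((1 + β)/(1 − β)) for a receding source ⇒ β = (r² − 1)/(r² + 1) with r = λ'/λ₀.
β = (1.1459 − 1)/(1.1459 + 1) ≈ 0.068.

0.068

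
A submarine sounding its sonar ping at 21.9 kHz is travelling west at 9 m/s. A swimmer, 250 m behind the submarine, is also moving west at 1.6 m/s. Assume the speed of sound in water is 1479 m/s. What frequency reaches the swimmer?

The swimmer is behind, so the submarine is moving away from it while the swimmer is moving toward the submarine.
General Doppler shift: f' = f · (v + v_o)/(v + v_s).
f' = 21.9 × (1479 + 1.6)/(1479 + 9) = 21.9 × 1480.6/1488 ≈ 21.8 kHz.

21.8 kHz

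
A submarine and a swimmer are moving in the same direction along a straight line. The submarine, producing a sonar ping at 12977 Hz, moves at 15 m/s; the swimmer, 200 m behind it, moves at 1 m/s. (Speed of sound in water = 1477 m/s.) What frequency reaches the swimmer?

The swimmer is behind, so the submarine is moving away from it while the swimmer is moving toward the submarine.
Both move, so f' = f · (v + v_o)/(v + v_s).
f' = 12977 × (1477 + 1)/(1477 + 15) = 12977 × 1478/1492 ≈ 12855 Hz.

12855 Hz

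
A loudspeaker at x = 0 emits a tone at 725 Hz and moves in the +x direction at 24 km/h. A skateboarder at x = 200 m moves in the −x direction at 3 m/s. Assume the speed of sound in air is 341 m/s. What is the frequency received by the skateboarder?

746 Hz

24 km/h = 6.667 m/s.
The observer lies on the +x side, so the source is heading toward the observer and the observer is heading toward the source.
Both move, so f' = f · (v + v_o)/(v − v_s).
f' = 725 × (341 + 3)/(341 − 6.667) = 725 × 344/334.33 ≈ 746 Hz.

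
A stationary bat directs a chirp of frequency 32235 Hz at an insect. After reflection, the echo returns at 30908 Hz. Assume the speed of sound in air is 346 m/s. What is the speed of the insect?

Double Doppler shift off a moving reflector: f₂ = f₀ · (v + u)/(v − u) (u > 0 toward emitter).
Rearranging, u = v · (f₂ − f₀)/(f₂ + f₀) = 346 × -1327/63143 ≈ -7.3 m/s.
So the insect is moving at 7.3 m/s away from the emitter.

7.3 m/s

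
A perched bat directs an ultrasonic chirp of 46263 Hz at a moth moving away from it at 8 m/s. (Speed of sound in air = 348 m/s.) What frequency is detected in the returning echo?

The moth first receives the wave as a moving observer: f₁ = f₀ · (v − u)/v = 46263 × (348 − 8)/348 ≈ 45199 Hz.
On reflection it acts as a source moving away from the stationary detector: f₂ = f₁ · v/(v + u) = 45199 × 348/356 ≈ 44184 Hz.

44184 Hz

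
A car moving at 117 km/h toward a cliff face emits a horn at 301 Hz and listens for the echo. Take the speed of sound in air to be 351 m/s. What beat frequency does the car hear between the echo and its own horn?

61 Hz

117 km/h = 32.5 m/s.
The cliff face receives the sound from a moving source: f₁ = f₀ · v/(v − v_e) = 301 × 351/318.5 ≈ 331.7 Hz.
On the return leg the car is a moving observer: f₂ = f₁ · (v + v_e)/v = 331.7 × 383.5/351 ≈ 362.4 Hz.
Equivalently f₂ = f₀ · (v + v_e)/(v − v_e).
Beat against the emitted tone: |f₂ − f₀| = 2v_e·f₀/(v − v_e) = 2 × 32.5 × 301/318.5 ≈ 61 Hz.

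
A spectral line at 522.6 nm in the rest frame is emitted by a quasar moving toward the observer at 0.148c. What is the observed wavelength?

Relativistic Doppler for wavelength: λ' = λ₀ · √((1 − β)/(1 + β)).
λ' = 522.6 × √(0.8520/1.1480) = 522.6 × 0.86149 ≈ 450.2 nm.

450.2 nm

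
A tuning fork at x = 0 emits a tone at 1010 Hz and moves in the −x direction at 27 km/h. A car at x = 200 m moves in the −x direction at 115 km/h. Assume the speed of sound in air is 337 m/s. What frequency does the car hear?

1082 Hz

27 km/h = 7.5 m/s; 115 km/h = 31.94 m/s.
The observer lies on the +x side, so the source is heading away from the observer and the observer is heading toward the source.
Both move, so f' = f · (v + v_o)/(v + v_s).
f' = 1010 × (337 + 31.94)/(337 + 7.5) = 1010 × 368.94/344.5 ≈ 1082 Hz.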